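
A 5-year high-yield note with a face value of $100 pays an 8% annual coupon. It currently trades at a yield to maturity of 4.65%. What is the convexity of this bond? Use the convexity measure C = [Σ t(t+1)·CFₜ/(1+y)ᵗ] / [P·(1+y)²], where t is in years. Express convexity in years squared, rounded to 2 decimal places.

With y = 0.0465:
  t   CF        PV=CF/(1+0.0465)^t    t·PV        t(t+1)·PV
  1         8.00         7.6445         7.6445          15.2891
  2         8.00         7.3049        14.6097          43.8291
  3         8.00         6.9803        20.9408          83.7633
  4         8.00         6.6701        26.6804         133.4022
  5       108.00        86.0454       430.2269       2,581.3616
  Σ                    114.6452       500.1024       2,857.6453
P = 114.6452.
Convexity = Σ t(t+1)·PV / [P·(1+y)²] = 2,857.6453 / (114.6452 × 1.095162) = 22.76010.

22.76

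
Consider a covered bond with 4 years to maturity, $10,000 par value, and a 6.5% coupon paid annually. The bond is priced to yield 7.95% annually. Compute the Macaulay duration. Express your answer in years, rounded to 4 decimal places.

Periodic yield y = 0.0795. Discount each cash flow and weight by its year:
  t   CF        PV=CF/(1+0.0795)^t    t·PV
  1       650.00       602.1306       602.1306
  2       650.00       557.7866     1,115.5732
  3       650.00       516.7083     1,550.1248
  4    10,650.00     7,842.5811    31,370.3246
  Σ                  9,519.2066    34,638.1532
Price P = Σ PV = 9,519.2066.
Macaulay duration = Σ(t·PV) / P = 34,638.1532 / 9,519.2066 = 3.63876 years.

3.6388 years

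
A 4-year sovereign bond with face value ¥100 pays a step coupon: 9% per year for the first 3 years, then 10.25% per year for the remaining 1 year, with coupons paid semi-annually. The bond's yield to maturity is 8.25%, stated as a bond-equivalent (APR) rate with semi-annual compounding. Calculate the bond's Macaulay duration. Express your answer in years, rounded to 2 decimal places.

Periodic yield y = 0.04125. Discount each cash flow and weight by its period:
  t   CF        PV=CF/(1+0.04125)^t    t·PV
  1        4.500         4.3217         4.3217
  2        4.500         4.1505         8.3010
  3        4.500         3.9861        11.9583
  4        4.500         3.8282        15.3127
  5        4.500         3.6765        18.3826
  6        4.500         3.5309        21.1853
  7        5.125         3.8620        27.0338
  8      105.125        76.0792       608.6335
  Σ                    103.4351       715.1290
Price P = Σ PV = 103.4351.
Macaulay duration = Σ(t·PV) / P = 715.1290 / 103.4351 = 6.91380 half-year periods.
In years: 6.91380 / 2 = 3.45690 years.

3.46 years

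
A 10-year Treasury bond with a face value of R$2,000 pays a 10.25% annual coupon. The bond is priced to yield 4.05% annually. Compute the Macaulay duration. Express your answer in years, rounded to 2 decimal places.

7.33 years

Periodic yield y = 0.0405. Discount each cash flow and weight by its year:
  t   CF        PV=CF/(1+0.0405)^t    t·PV
  1       205.00       197.0207       197.0207
  2       205.00       189.3519       378.7038
  3       205.00       181.9817       545.9450
  4       205.00       174.8983       699.5931
  5       205.00       168.0906       840.4530
  6       205.00       161.5479       969.2875
  7       205.00       155.2599     1,086.8192
  8       205.00       149.2166     1,193.7329
  9       205.00       143.4086     1,290.6771
  10    2,205.00     1,482.4763    14,824.7626
  Σ                  3,003.2524    22,026.9949
Price P = Σ PV = 3,003.2524.
Macaulay duration = Σ(t·PV) / P = 22,026.9949 / 3,003.2524 = 7.33438 years.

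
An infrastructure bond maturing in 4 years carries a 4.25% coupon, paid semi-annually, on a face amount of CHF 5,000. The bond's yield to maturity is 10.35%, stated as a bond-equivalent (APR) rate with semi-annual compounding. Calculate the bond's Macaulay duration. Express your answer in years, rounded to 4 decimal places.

3.6809 years

Periodic yield y = 0.05175. Discount each cash flow and weight by its period:
  t   CF        PV=CF/(1+0.05175)^t    t·PV
  1       106.25       101.0221       101.0221
  2       106.25        96.0514       192.1029
  3       106.25        91.3254       273.9761
  4       106.25        86.8318       347.3272
  5       106.25        82.5594       412.7968
  6       106.25        78.4971       470.9828
  7       106.25        74.6348       522.4435
  8     5,106.25     3,410.3732    27,282.9857
  Σ                  4,021.2952    29,603.6371
Price P = Σ PV = 4,021.2952.
Macaulay duration = Σ(t·PV) / P = 29,603.6371 / 4,021.2952 = 7.36172 half-year periods.
In years: 7.36172 / 2 = 3.68086 years.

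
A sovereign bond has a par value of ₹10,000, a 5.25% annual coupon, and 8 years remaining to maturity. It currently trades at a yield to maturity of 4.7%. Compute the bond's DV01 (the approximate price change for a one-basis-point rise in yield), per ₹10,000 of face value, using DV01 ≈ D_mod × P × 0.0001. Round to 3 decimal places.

₹6.689

Periodic yield y = 0.047.
  t   CF        PV=CF/(1+0.047)^t    t·PV
  1       525.00       501.4327       501.4327
  2       525.00       478.9233       957.8465
  3       525.00       457.4243     1,372.2730
  4       525.00       436.8905     1,747.5619
  5       525.00       417.2784     2,086.3920
  6       525.00       398.5467     2,391.2802
  7       525.00       380.6559     2,664.5911
  8    10,525.00     7,288.6761    58,309.4088
  Σ                 10,359.8278    70,030.7861
P = 10,359.8278; D_Mac = 6.75984 yrs; D_mod = 6.45639 yrs.
DV01 ≈ 6.45639 × 10,359.8278 × 0.0001 = 6.688709.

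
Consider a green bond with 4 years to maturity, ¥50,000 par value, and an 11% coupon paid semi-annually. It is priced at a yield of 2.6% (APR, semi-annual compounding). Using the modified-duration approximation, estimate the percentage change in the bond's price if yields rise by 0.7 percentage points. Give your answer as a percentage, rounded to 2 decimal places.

Periodic yield y = 0.013. Modified duration first:
  t   CF        PV=CF/(1+0.013)^t    t·PV
  1     2,750.00     2,714.7088     2,714.7088
  2     2,750.00     2,679.8705     5,359.7409
  3     2,750.00     2,645.4792     7,936.4377
  4     2,750.00     2,611.5294    10,446.1174
  5     2,750.00     2,578.0152    12,890.0758
  6     2,750.00     2,544.9311    15,269.5863
  7     2,750.00     2,512.2715    17,585.9007
  8    52,750.00    47,571.5061   380,572.0486
  Σ                 65,858.3117   452,774.6163
P = 65,858.3117; D_Mac = 6.87498 half-year periods = 3.43749 yrs; D_mod = 3.43749/(1+0.013) = 3.39338 yrs.
ΔP/P ≈ -D_mod · Δy = -3.39338 × (+0.007) = -0.023754 = -2.3754%.

-2.38%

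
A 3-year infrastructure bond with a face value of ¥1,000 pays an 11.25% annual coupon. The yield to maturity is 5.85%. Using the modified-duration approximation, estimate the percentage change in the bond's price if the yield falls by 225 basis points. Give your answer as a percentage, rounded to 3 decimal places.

+5.796%

Periodic yield y = 0.0585. Modified duration first:
  t   CF        PV=CF/(1+0.0585)^t    t·PV
  1       112.50       106.2825       106.2825
  2       112.50       100.4086       200.8171
  3     1,112.50       938.0531     2,814.1594
  Σ                  1,144.7442     3,121.2590
P = 1,144.7442; D_Mac = 2.72660 yrs; D_mod = 2.72660/(1+0.0585) = 2.57591 yrs.
ΔP/P ≈ -D_mod · Δy = -2.57591 × (-0.0225) = +0.057958 = +5.7958%.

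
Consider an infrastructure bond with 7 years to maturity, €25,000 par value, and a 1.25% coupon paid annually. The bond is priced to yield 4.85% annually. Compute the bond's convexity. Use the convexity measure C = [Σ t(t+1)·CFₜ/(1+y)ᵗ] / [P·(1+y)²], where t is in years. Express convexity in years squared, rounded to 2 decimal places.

48.12

With y = 0.0485:
  t   CF        PV=CF/(1+0.0485)^t    t·PV        t(t+1)·PV
  1       312.50       298.0448       298.0448         596.0897
  2       312.50       284.2583       568.5166       1,705.5498
  3       312.50       271.1095       813.3285       3,253.3139
  4       312.50       258.5689     1,034.2756       5,171.3779
  5       312.50       246.6084     1,233.0419       7,398.2517
  6       312.50       235.2011     1,411.2068       9,878.4477
  7    25,312.50    18,170.0448   127,190.3133   1,017,522.5061
  Σ                 19,763.8358   132,548.7275   1,045,525.5367
P = 19,763.8358.
Convexity = Σ t(t+1)·PV / [P·(1+y)²] = 1,045,525.5367 / (19,763.8358 × 1.099352) = 48.12010.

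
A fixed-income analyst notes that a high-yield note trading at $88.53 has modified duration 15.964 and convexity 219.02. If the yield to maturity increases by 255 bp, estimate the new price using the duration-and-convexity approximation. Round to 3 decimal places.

Duration effect: -D_mod·Δy = -15.964 × (+0.0255) = -0.407082
Convexity effect: ½·C·(Δy)² = 0.5 × 219.02 × (0.0255)² = +0.0712088775
ΔP/P ≈ -0.407082 + 0.0712088775 = -0.3358731225
New price ≈ 88.53 × (1 - 0.3358731225) = 58.795152465075.

$58.795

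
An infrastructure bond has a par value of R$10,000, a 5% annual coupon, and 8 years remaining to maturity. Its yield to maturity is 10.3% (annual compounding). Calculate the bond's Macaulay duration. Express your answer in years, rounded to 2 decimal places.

Periodic yield y = 0.103. Discount each cash flow and weight by its year:
  t   CF        PV=CF/(1+0.103)^t    t·PV
  1       500.00       453.3092       453.3092
  2       500.00       410.9784       821.9568
  3       500.00       372.6005     1,117.8016
  4       500.00       337.8065     1,351.2259
  5       500.00       306.2615     1,531.3076
  6       500.00       277.6623     1,665.9738
  7       500.00       251.7337     1,762.1361
  8    10,500.00     4,792.7547    38,342.0374
  Σ                  7,203.1068    47,045.7484
Price P = Σ PV = 7,203.1068.
Macaulay duration = Σ(t·PV) / P = 47,045.7484 / 7,203.1068 = 6.53131 years.

6.53 years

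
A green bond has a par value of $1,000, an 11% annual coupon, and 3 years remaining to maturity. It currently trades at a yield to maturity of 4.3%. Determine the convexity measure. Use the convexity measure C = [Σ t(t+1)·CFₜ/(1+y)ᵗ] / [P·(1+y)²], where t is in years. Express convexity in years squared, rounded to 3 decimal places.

9.742

With y = 0.043:
  t   CF        PV=CF/(1+0.043)^t    t·PV        t(t+1)·PV
  1       110.00       105.4650       105.4650         210.9300
  2       110.00       101.1170       202.2339         606.7018
  3     1,110.00       978.2955     2,934.8865      11,739.5459
  Σ                  1,184.8775     3,242.5854      12,557.1778
P = 1,184.8775.
Convexity = Σ t(t+1)·PV / [P·(1+y)²] = 12,557.1778 / (1,184.8775 × 1.087849) = 9.74204.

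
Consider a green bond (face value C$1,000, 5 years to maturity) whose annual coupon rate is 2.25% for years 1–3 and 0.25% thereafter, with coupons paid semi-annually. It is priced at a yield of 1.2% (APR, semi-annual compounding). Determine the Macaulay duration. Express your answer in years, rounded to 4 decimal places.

Periodic yield y = 0.006. Discount each cash flow and weight by its period:
  t   CF        PV=CF/(1+0.006)^t    t·PV
  1        11.25        11.1829        11.1829
  2        11.25        11.1162        22.2324
  3        11.25        11.0499        33.1497
  4        11.25        10.9840        43.9360
  5        11.25        10.9185        54.5925
  6        11.25        10.8534        65.1202
  7         1.25         1.1987         8.3912
  8         1.25         1.1916         9.5327
  9         1.25         1.1845        10.6603
  10    1,001.25       943.1108     9,431.1081
  Σ                  1,012.7905     9,689.9060
Price P = Σ PV = 1,012.7905.
Macaulay duration = Σ(t·PV) / P = 9,689.9060 / 1,012.7905 = 9.56753 half-year periods.
In years: 9.56753 / 2 = 4.78377 years.

4.7838 years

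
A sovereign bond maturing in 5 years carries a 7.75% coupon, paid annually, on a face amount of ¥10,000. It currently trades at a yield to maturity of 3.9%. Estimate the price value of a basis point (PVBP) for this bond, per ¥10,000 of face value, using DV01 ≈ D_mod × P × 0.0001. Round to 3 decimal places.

¥4.948

Periodic yield y = 0.039.
  t   CF        PV=CF/(1+0.039)^t    t·PV
  1       775.00       745.9095       745.9095
  2       775.00       717.9110     1,435.8220
  3       775.00       690.9634     2,072.8903
  4       775.00       665.0274     2,660.1094
  5    10,775.00     8,898.9659    44,494.8293
  Σ                 11,718.7772    51,409.5606
P = 11,718.7772; D_Mac = 4.38694 yrs; D_mod = 4.22227 yrs.
DV01 ≈ 4.22227 × 11,718.7772 × 0.0001 = 4.947985.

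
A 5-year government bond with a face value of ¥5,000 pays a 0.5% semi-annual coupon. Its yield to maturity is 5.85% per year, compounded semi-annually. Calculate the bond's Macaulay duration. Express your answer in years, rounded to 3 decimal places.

4.934 years

Periodic yield y = 0.02925. Discount each cash flow and weight by its period:
  t   CF        PV=CF/(1+0.02925)^t    t·PV
  1        12.50        12.1448        12.1448
  2        12.50        11.7996        23.5993
  3        12.50        11.4643        34.3929
  4        12.50        11.1385        44.5540
  5        12.50        10.8220        54.1098
  6        12.50        10.5144        63.0864
  7        12.50        10.2156        71.5092
  8        12.50         9.9253        79.4023
  9        12.50         9.6432        86.7890
  10    5,012.50     3,757.0384    37,570.3836
  Σ                  3,854.7060    38,039.9711
Price P = Σ PV = 3,854.7060.
Macaulay duration = Σ(t·PV) / P = 38,039.9711 / 3,854.7060 = 9.86845 half-year periods.
In years: 9.86845 / 2 = 4.93422 years.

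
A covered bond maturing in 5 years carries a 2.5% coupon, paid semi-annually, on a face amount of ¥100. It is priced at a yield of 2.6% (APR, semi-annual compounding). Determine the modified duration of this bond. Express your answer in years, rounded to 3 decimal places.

4.670 years

Periodic yield y = 0.013. First find Macaulay duration:
  t   CF        PV=CF/(1+0.013)^t    t·PV
  1         1.25         1.2340         1.2340
  2         1.25         1.2181         2.4362
  3         1.25         1.2025         3.6075
  4         1.25         1.1871         4.7482
  5         1.25         1.1718         5.8591
  6         1.25         1.1568         6.9407
  7         1.25         1.1419         7.9936
  8         1.25         1.1273         9.0183
  9         1.25         1.1128        10.0154
  10      101.25        88.9817       889.8168
  Σ                     99.5340       941.6698
P = 99.5340; Macaulay duration = 941.6698 / 99.5340 = 9.46079 half-year periods = 4.73039 years.
Modified duration = D_Mac / (1 + y) = 4.73039 / 1.013 = 4.66969 years.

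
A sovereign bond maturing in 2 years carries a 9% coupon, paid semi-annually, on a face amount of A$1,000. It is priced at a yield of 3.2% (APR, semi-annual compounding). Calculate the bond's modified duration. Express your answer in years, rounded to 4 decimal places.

1.8521 years

Periodic yield y = 0.016. First find Macaulay duration:
  t   CF        PV=CF/(1+0.016)^t    t·PV
  1        45.00        44.2913        44.2913
  2        45.00        43.5938        87.1877
  3        45.00        42.9073       128.7220
  4     1,045.00       980.7119     3,922.8477
  Σ                  1,111.5044     4,183.0487
P = 1,111.5044; Macaulay duration = 4,183.0487 / 1,111.5044 = 3.76341 half-year periods = 1.88171 years.
Modified duration = D_Mac / (1 + y) = 1.88171 / 1.016 = 1.85207 years.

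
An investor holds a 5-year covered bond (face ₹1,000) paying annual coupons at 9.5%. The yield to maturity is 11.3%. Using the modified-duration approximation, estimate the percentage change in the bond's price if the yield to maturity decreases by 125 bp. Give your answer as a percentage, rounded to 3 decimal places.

Periodic yield y = 0.113. Modified duration first:
  t   CF        PV=CF/(1+0.113)^t    t·PV
  1        95.00        85.3549        85.3549
  2        95.00        76.6890       153.3781
  3        95.00        68.9030       206.7090
  4        95.00        61.9075       247.6298
  5     1,095.00       641.1185     3,205.5924
  Σ                    933.9729     3,898.6642
P = 933.9729; D_Mac = 4.17428 yrs; D_mod = 4.17428/(1+0.113) = 3.75048 yrs.
ΔP/P ≈ -D_mod · Δy = -3.75048 × (-0.0125) = +0.046881 = +4.6881%.

+4.688%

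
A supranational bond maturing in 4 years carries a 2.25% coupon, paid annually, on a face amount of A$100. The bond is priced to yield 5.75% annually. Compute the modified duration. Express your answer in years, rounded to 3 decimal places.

Periodic yield y = 0.0575. First find Macaulay duration:
  t   CF        PV=CF/(1+0.0575)^t    t·PV
  1         2.25         2.1277         2.1277
  2         2.25         2.0120         4.0239
  3         2.25         1.9026         5.7077
  4       102.25        81.7602       327.0407
  Σ                     87.8024       338.9000
P = 87.8024; Macaulay duration = 338.9000 / 87.8024 = 3.85980 years.
Modified duration = D_Mac / (1 + y) = 3.85980 / 1.0575 = 3.64993 years.

3.650 years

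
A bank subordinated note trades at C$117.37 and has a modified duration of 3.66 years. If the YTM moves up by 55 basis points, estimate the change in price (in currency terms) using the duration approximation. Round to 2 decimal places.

Duration approximation: ΔP/P ≈ -D_mod · Δy = -3.66 × (+0.0055) = -0.020130.
ΔP ≈ 117.37 × (-0.020130) = -2.3626581.

-C$2.36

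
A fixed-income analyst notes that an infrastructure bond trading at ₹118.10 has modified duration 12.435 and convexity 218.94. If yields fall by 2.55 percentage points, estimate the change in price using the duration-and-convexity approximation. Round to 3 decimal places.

Duration effect: -D_mod·Δy = -12.435 × (-0.0255) = +0.3170925
Convexity effect: ½·C·(Δy)² = 0.5 × 218.94 × (-0.0255)² = +0.0711828675
ΔP/P ≈ +0.3170925 + 0.0711828675 = +0.3882753675
ΔP ≈ 118.10 × (+0.3882753675) = +45.85532090175.

+₹45.855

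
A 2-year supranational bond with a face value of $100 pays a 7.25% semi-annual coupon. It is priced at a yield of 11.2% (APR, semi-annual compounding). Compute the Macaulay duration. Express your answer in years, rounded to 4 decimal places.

1.8932 years

Periodic yield y = 0.056. Discount each cash flow and weight by its period:
  t   CF        PV=CF/(1+0.056)^t    t·PV
  1        3.625         3.4328         3.4328
  2        3.625         3.2507         6.5014
  3        3.625         3.0783         9.2350
  4      103.625        83.3314       333.3257
  Σ                     93.0933       352.4950
Price P = Σ PV = 93.0933.
Macaulay duration = Σ(t·PV) / P = 352.4950 / 93.0933 = 3.78647 half-year periods.
In years: 3.78647 / 2 = 1.89324 years.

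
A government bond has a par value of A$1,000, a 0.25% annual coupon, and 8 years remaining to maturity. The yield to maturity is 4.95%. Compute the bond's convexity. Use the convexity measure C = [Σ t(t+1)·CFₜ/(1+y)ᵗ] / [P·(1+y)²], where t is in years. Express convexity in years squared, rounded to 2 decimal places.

64.43

With y = 0.0495:
  t   CF        PV=CF/(1+0.0495)^t    t·PV        t(t+1)·PV
  1         2.50         2.3821         2.3821           4.7642
  2         2.50         2.2697         4.5395          13.6184
  3         2.50         2.1627         6.4880          25.9522
  4         2.50         2.0607         8.2427          41.2136
  5         2.50         1.9635         9.8174          58.9046
  6         2.50         1.8709        11.2253          78.5769
  7         2.50         1.7826        12.4785          99.8277
  8     1,002.50       681.1219     5,448.9751      49,040.7761
  Σ                    695.6141     5,504.1486      49,363.6335
P = 695.6141.
Convexity = Σ t(t+1)·PV / [P·(1+y)²] = 49,363.6335 / (695.6141 × 1.101450) = 64.42788.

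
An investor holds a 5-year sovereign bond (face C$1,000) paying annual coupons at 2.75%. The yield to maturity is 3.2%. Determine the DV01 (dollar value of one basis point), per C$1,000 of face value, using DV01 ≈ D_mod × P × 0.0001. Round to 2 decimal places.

C$0.45

Periodic yield y = 0.032.
  t   CF        PV=CF/(1+0.032)^t    t·PV
  1        27.50        26.6473        26.6473
  2        27.50        25.8210        51.6420
  3        27.50        25.0204        75.0611
  4        27.50        24.2445        96.9782
  5     1,027.50       877.7753     4,388.8764
  Σ                    979.5085     4,639.2049
P = 979.5085; D_Mac = 4.73626 yrs; D_mod = 4.58940 yrs.
DV01 ≈ 4.58940 × 979.5085 × 0.0001 = 0.449535.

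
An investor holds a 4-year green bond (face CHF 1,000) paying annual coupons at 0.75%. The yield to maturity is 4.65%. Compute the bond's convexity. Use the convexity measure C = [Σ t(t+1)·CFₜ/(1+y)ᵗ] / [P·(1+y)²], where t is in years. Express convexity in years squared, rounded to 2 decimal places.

With y = 0.0465:
  t   CF        PV=CF/(1+0.0465)^t    t·PV        t(t+1)·PV
  1         7.50         7.1667         7.1667          14.3335
  2         7.50         6.8483        13.6966          41.0898
  3         7.50         6.5440        19.6320          78.5280
  4     1,007.50       840.0171     3,360.0684      16,800.3419
  Σ                    860.5761     3,400.5637      16,934.2932
P = 860.5761.
Convexity = Σ t(t+1)·PV / [P·(1+y)²] = 16,934.2932 / (860.5761 × 1.095162) = 17.96798.

17.97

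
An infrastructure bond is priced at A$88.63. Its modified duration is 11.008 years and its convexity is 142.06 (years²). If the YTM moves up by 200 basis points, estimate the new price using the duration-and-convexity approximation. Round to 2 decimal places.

A$71.64

Duration effect: -D_mod·Δy = -11.008 × (+0.02) = -0.220160
Convexity effect: ½·C·(Δy)² = 0.5 × 142.06 × (0.02)² = +0.0284120
ΔP/P ≈ -0.220160 + 0.0284120 = -0.191748
New price ≈ 88.63 × (1 - 0.191748) = 71.63537476.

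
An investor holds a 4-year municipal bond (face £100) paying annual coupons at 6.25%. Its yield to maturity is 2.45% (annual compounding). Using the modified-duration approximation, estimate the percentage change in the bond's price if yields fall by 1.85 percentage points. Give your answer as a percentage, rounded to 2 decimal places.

+6.65%

Periodic yield y = 0.0245. Modified duration first:
  t   CF        PV=CF/(1+0.0245)^t    t·PV
  1         6.25         6.1005         6.1005
  2         6.25         5.9546        11.9093
  3         6.25         5.8122        17.4367
  4       106.25        96.4453       385.7812
  Σ                    114.3127       421.2278
P = 114.3127; D_Mac = 3.68487 yrs; D_mod = 3.68487/(1+0.0245) = 3.59675 yrs.
ΔP/P ≈ -D_mod · Δy = -3.59675 × (-0.0185) = +0.066540 = +6.6540%.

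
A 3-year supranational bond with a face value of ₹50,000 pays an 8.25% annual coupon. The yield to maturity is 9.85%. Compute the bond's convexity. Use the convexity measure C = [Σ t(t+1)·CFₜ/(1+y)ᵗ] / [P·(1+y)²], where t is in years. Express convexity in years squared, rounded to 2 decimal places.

With y = 0.0985:
  t   CF        PV=CF/(1+0.0985)^t    t·PV        t(t+1)·PV
  1     4,125.00     3,755.1206     3,755.1206       7,510.2412
  2     4,125.00     3,418.4075     6,836.8150      20,510.4449
  3    54,125.00    40,831.7248   122,495.1744     489,980.6976
  Σ                 48,005.2529   133,087.1100     518,001.3837
P = 48,005.2529.
Convexity = Σ t(t+1)·PV / [P·(1+y)²] = 518,001.3837 / (48,005.2529 × 1.206702) = 8.94215.

8.94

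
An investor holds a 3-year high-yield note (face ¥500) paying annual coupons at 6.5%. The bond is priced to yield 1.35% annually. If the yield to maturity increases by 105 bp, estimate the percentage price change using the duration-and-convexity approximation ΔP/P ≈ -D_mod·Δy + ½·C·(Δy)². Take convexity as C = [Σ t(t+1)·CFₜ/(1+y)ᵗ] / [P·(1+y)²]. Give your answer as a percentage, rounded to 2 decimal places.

-2.88%

With y = 0.0135:
  t   CF        PV=CF/(1+0.0135)^t    t·PV        t(t+1)·PV
  1        32.50        32.0671        32.0671          64.1342
  2        32.50        31.6400        63.2799         189.8397
  3       532.50       511.5032     1,534.5096       6,138.0384
  Σ                    575.2102     1,629.8566       6,392.0123
P = 575.2102; D_Mac = 2.83350 yrs; D_mod = 2.79575 yrs; C = 10.81841.
Duration effect: -2.79575 × (+0.0105) = -0.029355
Convexity effect: 0.5 × 10.81841 × (0.0105)² = +0.0005964
ΔP/P ≈ -0.029355 + 0.0005964 = -0.028759 = -2.8759%.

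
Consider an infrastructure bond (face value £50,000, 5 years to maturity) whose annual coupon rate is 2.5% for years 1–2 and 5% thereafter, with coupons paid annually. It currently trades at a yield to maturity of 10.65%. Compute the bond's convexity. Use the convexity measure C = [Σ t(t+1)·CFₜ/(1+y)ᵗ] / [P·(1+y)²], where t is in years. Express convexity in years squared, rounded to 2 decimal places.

22.18

With y = 0.1065:
  t   CF        PV=CF/(1+0.1065)^t    t·PV        t(t+1)·PV
  1     1,250.00     1,129.6882     1,129.6882       2,259.3764
  2     1,250.00     1,020.9564     2,041.9127       6,125.7381
  3     2,500.00     1,845.3798     5,536.1393      22,144.5572
  4     2,500.00     1,667.7630     6,671.0520      33,355.2601
  5    52,500.00    31,652.0769   158,260.3845     949,562.3068
  Σ                 37,315.8642   173,639.1767   1,013,447.2386
P = 37,315.8642.
Convexity = Σ t(t+1)·PV / [P·(1+y)²] = 1,013,447.2386 / (37,315.8642 × 1.224342) = 22.18221.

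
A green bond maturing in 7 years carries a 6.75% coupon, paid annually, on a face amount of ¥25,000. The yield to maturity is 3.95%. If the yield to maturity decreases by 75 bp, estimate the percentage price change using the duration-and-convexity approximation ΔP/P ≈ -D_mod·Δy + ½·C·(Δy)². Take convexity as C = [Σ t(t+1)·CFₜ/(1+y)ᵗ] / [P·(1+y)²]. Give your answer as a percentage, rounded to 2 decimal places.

With y = 0.0395:
  t   CF        PV=CF/(1+0.0395)^t    t·PV        t(t+1)·PV
  1     1,687.50     1,623.3766     1,623.3766       3,246.7532
  2     1,687.50     1,561.6899     3,123.3797       9,370.1392
  3     1,687.50     1,502.3472     4,507.0415      18,028.1659
  4     1,687.50     1,445.2594     5,781.0377      28,905.1883
  5     1,687.50     1,390.3409     6,951.7047      41,710.2284
  6     1,687.50     1,337.5093     8,025.0560      56,175.3918
  7    26,687.50    20,348.6891   142,440.8238   1,139,526.5903
  Σ                 29,209.2125   172,452.4200   1,296,962.4572
P = 29,209.2125; D_Mac = 5.90404 yrs; D_mod = 5.67969 yrs; C = 41.09212.
Duration effect: -5.67969 × (-0.0075) = +0.042598
Convexity effect: 0.5 × 41.09212 × (-0.0075)² = +0.0011557
ΔP/P ≈ +0.042598 + 0.0011557 = +0.043753 = +4.3753%.

+4.38%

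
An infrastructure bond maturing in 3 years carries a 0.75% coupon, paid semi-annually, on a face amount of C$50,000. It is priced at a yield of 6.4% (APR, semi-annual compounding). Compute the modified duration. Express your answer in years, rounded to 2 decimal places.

Periodic yield y = 0.032. First find Macaulay duration:
  t   CF        PV=CF/(1+0.032)^t    t·PV
  1       187.50       181.6860       181.6860
  2       187.50       176.0524       352.1047
  3       187.50       170.5934       511.7801
  4       187.50       165.3037       661.2147
  5       187.50       160.1780       800.8899
  6    50,187.50    41,544.8676   249,269.2054
  Σ                 42,398.6810   251,776.8808
P = 42,398.6810; Macaulay duration = 251,776.8808 / 42,398.6810 = 5.93832 half-year periods = 2.96916 years.
Modified duration = D_Mac / (1 + y) = 2.96916 / 1.032 = 2.87709 years.

2.88 years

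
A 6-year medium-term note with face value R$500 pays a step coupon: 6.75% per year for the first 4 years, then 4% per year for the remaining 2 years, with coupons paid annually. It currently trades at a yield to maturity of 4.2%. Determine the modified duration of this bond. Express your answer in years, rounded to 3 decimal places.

Periodic yield y = 0.042. First find Macaulay duration:
  t   CF        PV=CF/(1+0.042)^t    t·PV
  1        33.75        32.3896        32.3896
  2        33.75        31.0841        62.1682
  3        33.75        29.8312        89.4936
  4        33.75        28.6288       114.5151
  5        20.00        16.2814        81.4069
  6       520.00       406.2534     2,437.5205
  Σ                    544.4685     2,817.4940
P = 544.4685; Macaulay duration = 2,817.4940 / 544.4685 = 5.17476 years.
Modified duration = D_Mac / (1 + y) = 5.17476 / 1.042 = 4.96618 years.

4.966 years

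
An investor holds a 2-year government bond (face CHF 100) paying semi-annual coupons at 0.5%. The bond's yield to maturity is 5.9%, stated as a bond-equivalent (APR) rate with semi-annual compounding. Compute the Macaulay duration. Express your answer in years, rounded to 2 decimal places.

Periodic yield y = 0.0295. Discount each cash flow and weight by its period:
  t   CF        PV=CF/(1+0.0295)^t    t·PV
  1         0.25         0.2428         0.2428
  2         0.25         0.2359         0.4718
  3         0.25         0.2291         0.6874
  4       100.25        89.2440       356.9760
  Σ                     89.9518       358.3779
Price P = Σ PV = 89.9518.
Macaulay duration = Σ(t·PV) / P = 358.3779 / 89.9518 = 3.98411 half-year periods.
In years: 3.98411 / 2 = 1.99205 years.

1.99 years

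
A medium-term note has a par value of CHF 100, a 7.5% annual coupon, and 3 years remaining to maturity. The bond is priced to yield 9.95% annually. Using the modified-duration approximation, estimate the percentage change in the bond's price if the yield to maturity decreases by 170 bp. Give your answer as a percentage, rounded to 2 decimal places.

Periodic yield y = 0.0995. Modified duration first:
  t   CF        PV=CF/(1+0.0995)^t    t·PV
  1         7.50         6.8213         6.8213
  2         7.50         6.2040        12.4080
  3       107.50        80.8766       242.6297
  Σ                     93.9018       261.8590
P = 93.9018; D_Mac = 2.78865 yrs; D_mod = 2.78865/(1+0.0995) = 2.53629 yrs.
ΔP/P ≈ -D_mod · Δy = -2.53629 × (-0.017) = +0.043117 = +4.3117%.

+4.31%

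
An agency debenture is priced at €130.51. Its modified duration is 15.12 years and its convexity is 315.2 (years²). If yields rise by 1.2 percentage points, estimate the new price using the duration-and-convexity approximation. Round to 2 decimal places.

Duration effect: -D_mod·Δy = -15.12 × (+0.012) = -0.181440
Convexity effect: ½·C·(Δy)² = 0.5 × 315.2 × (0.012)² = +0.0226944
ΔP/P ≈ -0.181440 + 0.0226944 = -0.1587456
New price ≈ 130.51 × (1 - 0.1587456) = 109.792111744.

€109.79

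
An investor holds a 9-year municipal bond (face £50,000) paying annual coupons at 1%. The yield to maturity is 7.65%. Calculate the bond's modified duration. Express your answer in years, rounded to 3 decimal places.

7.904 years

Periodic yield y = 0.0765. First find Macaulay duration:
  t   CF        PV=CF/(1+0.0765)^t    t·PV
  1       500.00       464.4682       464.4682
  2       500.00       431.4614       862.9228
  3       500.00       400.8002     1,202.4005
  4       500.00       372.3179     1,489.2714
  5       500.00       345.8596     1,729.2980
  6       500.00       321.2816     1,927.6894
  7       500.00       298.4501     2,089.1509
  8       500.00       277.2412     2,217.9294
  9    50,500.00    26,011.4804   234,103.3239
  Σ                 28,923.3605   246,086.4545
P = 28,923.3605; Macaulay duration = 246,086.4545 / 28,923.3605 = 8.50822 years.
Modified duration = D_Mac / (1 + y) = 8.50822 / 1.0765 = 7.90360 years.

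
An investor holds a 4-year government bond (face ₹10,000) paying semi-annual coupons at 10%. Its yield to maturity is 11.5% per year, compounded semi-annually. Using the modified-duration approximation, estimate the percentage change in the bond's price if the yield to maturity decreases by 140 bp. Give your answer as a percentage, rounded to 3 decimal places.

Periodic yield y = 0.0575. Modified duration first:
  t   CF        PV=CF/(1+0.0575)^t    t·PV
  1       500.00       472.8132       472.8132
  2       500.00       447.1047       894.2094
  3       500.00       422.7941     1,268.3822
  4       500.00       399.8053     1,599.2210
  5       500.00       378.0664     1,890.3322
  6       500.00       357.5096     2,145.0578
  7       500.00       338.0706     2,366.4940
  8    10,500.00     6,713.4582    53,707.6658
  Σ                  9,529.6221    64,344.1757
P = 9,529.6221; D_Mac = 6.75202 half-year periods = 3.37601 yrs; D_mod = 3.37601/(1+0.0575) = 3.19244 yrs.
ΔP/P ≈ -D_mod · Δy = -3.19244 × (-0.014) = +0.044694 = +4.4694%.

+4.469%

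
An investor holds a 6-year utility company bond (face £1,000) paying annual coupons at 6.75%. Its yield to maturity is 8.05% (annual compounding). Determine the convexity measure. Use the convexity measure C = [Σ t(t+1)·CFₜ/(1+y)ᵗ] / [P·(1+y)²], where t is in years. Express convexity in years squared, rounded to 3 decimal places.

With y = 0.0805:
  t   CF        PV=CF/(1+0.0805)^t    t·PV        t(t+1)·PV
  1        67.50        62.4711        62.4711         124.9422
  2        67.50        57.8168       115.6336         346.9009
  3        67.50        53.5093       160.5280         642.1119
  4        67.50        49.5227       198.0910         990.4549
  5        67.50        45.8332       229.1659       1,374.9952
  6     1,067.50       670.8405     4,025.0428      28,175.2999
  Σ                    939.9936     4,790.9324      31,654.7049
P = 939.9936.
Convexity = Σ t(t+1)·PV / [P·(1+y)²] = 31,654.7049 / (939.9936 × 1.167480) = 28.84455.

28.845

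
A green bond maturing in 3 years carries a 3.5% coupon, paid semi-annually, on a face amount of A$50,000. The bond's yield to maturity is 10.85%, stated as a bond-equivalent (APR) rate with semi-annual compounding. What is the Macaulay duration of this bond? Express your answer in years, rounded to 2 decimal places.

2.86 years

Periodic yield y = 0.05425. Discount each cash flow and weight by its period:
  t   CF        PV=CF/(1+0.05425)^t    t·PV
  1       875.00       829.9739       829.9739
  2       875.00       787.2648     1,574.5296
  3       875.00       746.7534     2,240.2603
  4       875.00       708.3267     2,833.3068
  5       875.00       671.8774     3,359.3868
  6    50,875.00    37,054.6541   222,327.9249
  Σ                 40,798.8503   233,165.3823
Price P = Σ PV = 40,798.8503.
Macaulay duration = Σ(t·PV) / P = 233,165.3823 / 40,798.8503 = 5.71500 half-year periods.
In years: 5.71500 / 2 = 2.85750 years.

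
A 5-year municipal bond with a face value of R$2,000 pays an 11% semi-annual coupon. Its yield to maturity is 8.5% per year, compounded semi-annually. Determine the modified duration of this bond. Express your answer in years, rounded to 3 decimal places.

3.866 years

Periodic yield y = 0.0425. First find Macaulay duration:
  t   CF        PV=CF/(1+0.0425)^t    t·PV
  1       110.00       105.5156       105.5156
  2       110.00       101.2140       202.4280
  3       110.00        97.0878       291.2633
  4       110.00        93.1297       372.5190
  5       110.00        89.3331       446.6655
  6       110.00        85.6912       514.1473
  7       110.00        82.1978       575.3847
  8       110.00        78.8468       630.7746
  9       110.00        75.6324       680.6920
  10    2,110.00     1,391.6237    13,916.2371
  Σ                  2,200.2722    17,735.6269
P = 2,200.2722; Macaulay duration = 17,735.6269 / 2,200.2722 = 8.06065 half-year periods = 4.03033 years.
Modified duration = D_Mac / (1 + y) = 4.03033 / 1.0425 = 3.86602 years.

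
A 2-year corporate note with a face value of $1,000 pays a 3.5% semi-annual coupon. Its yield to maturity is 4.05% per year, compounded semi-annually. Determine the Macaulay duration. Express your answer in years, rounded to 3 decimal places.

1.949 years

Periodic yield y = 0.02025. Discount each cash flow and weight by its period:
  t   CF        PV=CF/(1+0.02025)^t    t·PV
  1        17.50        17.1527        17.1527
  2        17.50        16.8122        33.6244
  3        17.50        16.4785        49.4356
  4     1,017.50       939.0917     3,756.3668
  Σ                    989.5351     3,856.5795
Price P = Σ PV = 989.5351.
Macaulay duration = Σ(t·PV) / P = 3,856.5795 / 989.5351 = 3.89737 half-year periods.
In years: 3.89737 / 2 = 1.94868 years.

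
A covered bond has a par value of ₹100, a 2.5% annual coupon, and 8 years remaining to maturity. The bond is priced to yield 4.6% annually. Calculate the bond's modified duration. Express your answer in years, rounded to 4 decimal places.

6.9678 years

Periodic yield y = 0.046. First find Macaulay duration:
  t   CF        PV=CF/(1+0.046)^t    t·PV
  1         2.50         2.3901         2.3901
  2         2.50         2.2849         4.5699
  3         2.50         2.1845         6.5534
  4         2.50         2.0884         8.3536
  5         2.50         1.9966         9.9828
  6         2.50         1.9088        11.4525
  7         2.50         1.8248        12.7737
  8       102.50        71.5271       572.2165
  Σ                     86.2051       628.2924
P = 86.2051; Macaulay duration = 628.2924 / 86.2051 = 7.28835 years.
Modified duration = D_Mac / (1 + y) = 7.28835 / 1.046 = 6.96783 years.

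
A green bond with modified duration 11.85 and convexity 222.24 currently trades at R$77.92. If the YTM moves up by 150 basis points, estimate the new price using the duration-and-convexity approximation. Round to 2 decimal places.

R$66.02

Duration effect: -D_mod·Δy = -11.85 × (+0.015) = -0.177750
Convexity effect: ½·C·(Δy)² = 0.5 × 222.24 × (0.015)² = +0.0250020
ΔP/P ≈ -0.177750 + 0.0250020 = -0.152748
New price ≈ 77.92 × (1 - 0.152748) = 66.01787584.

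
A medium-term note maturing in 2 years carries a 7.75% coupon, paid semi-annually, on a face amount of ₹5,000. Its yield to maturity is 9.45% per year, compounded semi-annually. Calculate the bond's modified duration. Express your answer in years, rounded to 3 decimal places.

Periodic yield y = 0.04725. First find Macaulay duration:
  t   CF        PV=CF/(1+0.04725)^t    t·PV
  1       193.75       185.0084       185.0084
  2       193.75       176.6611       353.3222
  3       193.75       168.6905       506.0715
  4     5,193.75     4,317.9694    17,271.8778
  Σ                  4,848.3294    18,316.2799
P = 4,848.3294; Macaulay duration = 18,316.2799 / 4,848.3294 = 3.77785 half-year periods = 1.88893 years.
Modified duration = D_Mac / (1 + y) = 1.88893 / 1.04725 = 1.80370 years.

1.804 years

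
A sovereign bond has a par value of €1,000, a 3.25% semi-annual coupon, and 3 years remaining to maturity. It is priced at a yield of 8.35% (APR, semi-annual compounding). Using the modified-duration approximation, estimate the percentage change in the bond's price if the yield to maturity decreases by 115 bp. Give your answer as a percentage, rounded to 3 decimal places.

Periodic yield y = 0.04175. Modified duration first:
  t   CF        PV=CF/(1+0.04175)^t    t·PV
  1        16.25        15.5988        15.5988
  2        16.25        14.9736        29.9472
  3        16.25        14.3735        43.1205
  4        16.25        13.7975        55.1899
  5        16.25        13.2445        66.2225
  6     1,016.25       795.0959     4,770.5753
  Σ                    867.0837     4,980.6542
P = 867.0837; D_Mac = 5.74414 half-year periods = 2.87207 yrs; D_mod = 2.87207/(1+0.04175) = 2.75697 yrs.
ΔP/P ≈ -D_mod · Δy = -2.75697 × (-0.0115) = +0.031705 = +3.1705%.

+3.171%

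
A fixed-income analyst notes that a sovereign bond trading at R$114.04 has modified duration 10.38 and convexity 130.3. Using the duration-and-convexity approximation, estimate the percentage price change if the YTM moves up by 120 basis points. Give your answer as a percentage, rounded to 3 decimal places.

Duration effect: -D_mod·Δy = -10.38 × (+0.012) = -0.124560
Convexity effect: ½·C·(Δy)² = 0.5 × 130.3 × (0.012)² = +0.0093816
ΔP/P ≈ -0.124560 + 0.0093816 = -0.1151784
= -11.51784%.

-11.518%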